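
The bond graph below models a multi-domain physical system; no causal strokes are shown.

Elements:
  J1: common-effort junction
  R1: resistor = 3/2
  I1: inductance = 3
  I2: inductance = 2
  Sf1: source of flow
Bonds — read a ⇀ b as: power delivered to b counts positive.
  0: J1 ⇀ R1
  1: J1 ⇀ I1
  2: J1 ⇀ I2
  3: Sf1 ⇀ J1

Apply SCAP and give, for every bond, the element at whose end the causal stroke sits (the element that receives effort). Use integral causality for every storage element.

β0 →J1
β1 →I1
β2 →I2
β3 →Sf1

bond 3 stroke at Sf1  (source Sf1 imposes f)
bond 1 stroke at I1  (prefer integral on I1)
bond 2 stroke at I2  (I2 integral (f out))
bond 0 stroke at J1  (J1 needs exactly one e-in)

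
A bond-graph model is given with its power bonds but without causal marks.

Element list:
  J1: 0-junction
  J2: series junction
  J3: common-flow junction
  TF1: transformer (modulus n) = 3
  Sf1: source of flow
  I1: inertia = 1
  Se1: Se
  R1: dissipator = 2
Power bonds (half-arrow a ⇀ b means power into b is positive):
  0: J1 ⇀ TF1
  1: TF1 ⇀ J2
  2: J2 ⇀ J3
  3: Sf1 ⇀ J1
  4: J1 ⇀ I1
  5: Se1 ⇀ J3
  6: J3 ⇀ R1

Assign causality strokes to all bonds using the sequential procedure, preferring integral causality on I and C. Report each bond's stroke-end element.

b3 stroke at Sf1  (Sf1: flow source, stroke at near end)
b5 stroke at J3  (source Se1 imposes e)
b4 stroke at I1  (prefer integral on I1)
b0 stroke at J1  (J1 needs exactly one e-in)
b1 stroke at TF1  (TF TF1: opposite of bond 0)
b2 stroke at J2  (J2 flow already set via bond 1)
b6 stroke at J3  (J3 flow already set via bond 2)

β0 |J1
β1 |TF1
β2 |J2
β3 |Sf1
β4 |I1
β5 |J3
β6 |J3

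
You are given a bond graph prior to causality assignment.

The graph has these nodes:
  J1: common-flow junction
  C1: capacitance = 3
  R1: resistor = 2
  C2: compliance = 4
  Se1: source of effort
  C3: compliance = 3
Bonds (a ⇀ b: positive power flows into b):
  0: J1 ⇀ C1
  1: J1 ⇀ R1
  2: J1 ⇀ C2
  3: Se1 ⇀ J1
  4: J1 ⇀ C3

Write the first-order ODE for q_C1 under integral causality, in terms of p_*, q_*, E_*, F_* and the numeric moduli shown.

dq_C1/dt = E_Se1/2 - q_C1/6 - q_C2/8 - q_C3/6

b3 stroke→J1  (Se1 (Se) sets effort on bond)
b0 stroke→J1  (C1 outputs effort q/C1)
b2 stroke→J1  (prefer integral on C2)
b4 stroke→J1  (prefer integral on C3)
b1 stroke→R1  (J1: last free bond brings flow in)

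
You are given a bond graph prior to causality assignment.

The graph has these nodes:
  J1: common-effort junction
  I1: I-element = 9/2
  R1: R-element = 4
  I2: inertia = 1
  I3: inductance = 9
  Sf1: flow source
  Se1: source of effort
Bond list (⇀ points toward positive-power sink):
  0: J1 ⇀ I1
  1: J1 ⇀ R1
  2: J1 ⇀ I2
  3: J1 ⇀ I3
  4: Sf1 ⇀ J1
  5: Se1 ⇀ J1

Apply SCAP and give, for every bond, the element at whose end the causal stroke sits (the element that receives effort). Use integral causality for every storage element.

b4 →Sf1  (Sf1 fixes flow; stroke at Sf1)
b5 →J1  (Se1 fixes effort; stroke away)
b0 →I1  (J1: bond 5 brought effort, rest push out)
b1 →R1  (J1: bond 5 brought effort, rest push out)
b2 →I2  (0-jn J1 has e-setter on 5)
b3 →I3  (J1: bond 5 brought effort, rest push out)

b0 stroke at I1
b1 stroke at R1
b2 stroke at I2
b3 stroke at I3
b4 stroke at Sf1
b5 stroke at J1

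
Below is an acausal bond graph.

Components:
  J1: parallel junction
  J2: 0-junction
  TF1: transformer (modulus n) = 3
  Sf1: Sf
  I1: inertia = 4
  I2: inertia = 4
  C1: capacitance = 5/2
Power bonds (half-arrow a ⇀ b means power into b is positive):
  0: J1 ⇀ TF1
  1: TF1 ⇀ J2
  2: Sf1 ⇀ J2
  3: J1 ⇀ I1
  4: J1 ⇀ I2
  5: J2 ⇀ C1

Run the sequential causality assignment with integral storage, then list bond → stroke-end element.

β2 stroke at Sf1  (source Sf1 imposes f)
β3 stroke at I1  (I1 integral (f out))
β4 stroke at I2  (prefer integral on I2)
β0 stroke at J1  (only one effort-in slot at J1)
β1 stroke at TF1  (TF1 one-in-one-out from 0)
β5 stroke at J2  (closing 0-jn rule on J2)

#0 |J1
#1 |TF1
#2 |Sf1
#3 |I1
#4 |I2
#5 |J2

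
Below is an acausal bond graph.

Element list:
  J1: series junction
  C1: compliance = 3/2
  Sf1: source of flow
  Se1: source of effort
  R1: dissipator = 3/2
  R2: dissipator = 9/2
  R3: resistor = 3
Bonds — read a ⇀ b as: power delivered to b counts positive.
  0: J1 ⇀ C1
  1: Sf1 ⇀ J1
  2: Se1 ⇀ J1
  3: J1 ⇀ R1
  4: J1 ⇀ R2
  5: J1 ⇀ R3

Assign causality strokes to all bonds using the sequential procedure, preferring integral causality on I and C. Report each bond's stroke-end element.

#1 |Sf1  (Sf1: flow source, stroke at near end)
#2 |J1  (Se1 fixes effort; stroke away)
#0 |J1  (common-f at J1 fixed by 1)
#3 |J1  (J1 flow already set via bond 1)
#4 |J1  (common-f at J1 fixed by 1)
#5 |J1  (J1: bond 1 brought flow, rest push out)

#0 |J1
#1 |Sf1
#2 |J1
#3 |J1
#4 |J1
#5 |J1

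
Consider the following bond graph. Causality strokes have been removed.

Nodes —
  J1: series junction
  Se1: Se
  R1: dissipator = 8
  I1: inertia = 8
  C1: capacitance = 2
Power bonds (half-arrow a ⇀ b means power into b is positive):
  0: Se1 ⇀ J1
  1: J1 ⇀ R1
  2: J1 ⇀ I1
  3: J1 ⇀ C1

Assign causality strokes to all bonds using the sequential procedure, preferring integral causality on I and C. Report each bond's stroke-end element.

b0 stroke at J1
b1 stroke at J1
b2 stroke at I1
b3 stroke at J1

β0 stroke→J1  (Se1 fixes effort; stroke away)
β2 stroke→I1  (I1 outputs flow p/I1)
β1 stroke→J1  (1-jn J1 has f-setter on 2)
β3 stroke→J1  (common-f at J1 fixed by 2)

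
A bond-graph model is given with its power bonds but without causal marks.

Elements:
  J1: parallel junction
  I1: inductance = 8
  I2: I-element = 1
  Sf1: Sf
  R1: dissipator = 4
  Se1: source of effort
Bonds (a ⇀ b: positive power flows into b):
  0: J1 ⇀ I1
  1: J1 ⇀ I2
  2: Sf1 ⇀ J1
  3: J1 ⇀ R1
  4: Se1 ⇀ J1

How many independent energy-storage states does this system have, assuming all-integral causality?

2  (I1, I2 all integral)

β2 stroke at Sf1  (Sf1: flow source, stroke at near end)
β4 stroke at J1  (Se1 (Se) sets effort on bond)
β0 stroke at I1  (J1 effort already set via bond 4)
β1 stroke at I2  (0-jn J1 has e-setter on 4)
β3 stroke at R1  (common-e at J1 fixed by 4)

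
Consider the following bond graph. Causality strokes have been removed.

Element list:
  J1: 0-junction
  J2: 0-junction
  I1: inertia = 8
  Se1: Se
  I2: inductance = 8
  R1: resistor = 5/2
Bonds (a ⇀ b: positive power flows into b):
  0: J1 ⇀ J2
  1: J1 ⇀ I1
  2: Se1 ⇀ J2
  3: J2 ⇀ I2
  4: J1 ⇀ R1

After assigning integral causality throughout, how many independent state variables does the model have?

2  (I1, I2 all integral)

β2 stroke→J2  (Se1 (Se) sets effort on bond)
β0 stroke→J1  (common-e at J2 fixed by 2)
β3 stroke→I2  (0-jn J2 has e-setter on 2)
β1 stroke→I1  (J1 effort already set via bond 0)
β4 stroke→R1  (0-jn J1 has e-setter on 0)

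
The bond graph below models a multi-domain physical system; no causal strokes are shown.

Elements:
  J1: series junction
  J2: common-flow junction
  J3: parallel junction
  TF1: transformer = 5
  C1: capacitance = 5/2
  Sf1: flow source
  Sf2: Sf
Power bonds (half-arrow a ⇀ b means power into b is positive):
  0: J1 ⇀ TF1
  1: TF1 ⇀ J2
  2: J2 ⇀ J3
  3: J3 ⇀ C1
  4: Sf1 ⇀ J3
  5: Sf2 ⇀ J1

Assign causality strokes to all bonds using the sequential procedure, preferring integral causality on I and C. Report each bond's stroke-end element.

b0 stroke at J1
b1 stroke at TF1
b2 stroke at J2
b3 stroke at J3
b4 stroke at Sf1
b5 stroke at Sf2

#4 stroke→Sf1  (Sf1: flow source, stroke at near end)
#5 stroke→Sf2  (Sf2 fixes flow; stroke at Sf2)
#0 stroke→J1  (J1 flow already set via bond 5)
#1 stroke→TF1  (through TF1, causality passes straight; one stroke at TF1)
#2 stroke→J2  (1-jn J2 has f-setter on 1)
#3 stroke→J3  (J3 needs exactly one e-in)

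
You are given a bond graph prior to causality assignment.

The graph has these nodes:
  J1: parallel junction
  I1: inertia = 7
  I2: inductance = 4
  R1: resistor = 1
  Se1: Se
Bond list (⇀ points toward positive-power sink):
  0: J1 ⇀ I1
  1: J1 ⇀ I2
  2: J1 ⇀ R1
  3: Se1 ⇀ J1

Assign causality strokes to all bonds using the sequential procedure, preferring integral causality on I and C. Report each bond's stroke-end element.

bond 0 stroke at I1
bond 1 stroke at I2
bond 2 stroke at R1
bond 3 stroke at J1

#3 |J1  (Se1: effort source, stroke at far end)
#0 |I1  (J1 effort already set via bond 3)
#1 |I2  (common-e at J1 fixed by 3)
#2 |R1  (0-jn J1 has e-setter on 3)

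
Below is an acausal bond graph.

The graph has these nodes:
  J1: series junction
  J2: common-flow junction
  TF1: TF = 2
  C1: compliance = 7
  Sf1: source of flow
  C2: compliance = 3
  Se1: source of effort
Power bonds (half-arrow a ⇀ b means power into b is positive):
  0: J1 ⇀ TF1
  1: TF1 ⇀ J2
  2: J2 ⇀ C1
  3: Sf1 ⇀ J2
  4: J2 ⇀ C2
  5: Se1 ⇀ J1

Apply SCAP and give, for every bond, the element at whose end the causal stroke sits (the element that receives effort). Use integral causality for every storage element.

#0 stroke→TF1
#1 stroke→J2
#2 stroke→J2
#3 stroke→Sf1
#4 stroke→J2
#5 stroke→J1

#3 stroke→Sf1  (Sf1 (Sf) sets flow on bond)
#5 stroke→J1  (Se1: effort source, stroke at far end)
#0 stroke→TF1  (only one flow-in slot at J1)
#1 stroke→J2  (common-f at J2 fixed by 3)
#2 stroke→J2  (J2 flow already set via bond 3)
#4 stroke→J2  (J2 flow already set via bond 3)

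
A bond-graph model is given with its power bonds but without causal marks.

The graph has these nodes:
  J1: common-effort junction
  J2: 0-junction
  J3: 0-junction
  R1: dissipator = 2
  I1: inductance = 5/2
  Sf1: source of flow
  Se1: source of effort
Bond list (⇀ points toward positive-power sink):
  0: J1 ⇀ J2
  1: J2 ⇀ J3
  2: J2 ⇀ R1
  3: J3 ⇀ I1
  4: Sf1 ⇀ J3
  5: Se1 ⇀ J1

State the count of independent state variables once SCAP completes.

β4 →Sf1  (Sf1 (Sf) sets flow on bond)
β5 →J1  (Se1 (Se) sets effort on bond)
β0 →J2  (0-jn J1 has e-setter on 5)
β1 →J3  (J2: bond 0 brought effort, rest push out)
β2 →R1  (J2 effort already set via bond 0)
β3 →I1  (J3: bond 1 brought effort, rest push out)

1  (I1 all integral)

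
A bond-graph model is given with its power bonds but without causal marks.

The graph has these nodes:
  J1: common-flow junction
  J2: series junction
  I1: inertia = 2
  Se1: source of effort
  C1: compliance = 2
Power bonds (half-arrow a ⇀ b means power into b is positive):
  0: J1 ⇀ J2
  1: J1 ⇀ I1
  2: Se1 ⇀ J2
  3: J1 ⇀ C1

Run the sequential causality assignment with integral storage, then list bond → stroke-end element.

β0 stroke at J1
β1 stroke at I1
β2 stroke at J2
β3 stroke at J1

bond 2 stroke→J2  (Se1 fixes effort; stroke away)
bond 0 stroke→J1  (J2 needs exactly one f-in)
bond 1 stroke→I1  (prefer integral on I1)
bond 3 stroke→J1  (J1: bond 1 brought flow, rest push out)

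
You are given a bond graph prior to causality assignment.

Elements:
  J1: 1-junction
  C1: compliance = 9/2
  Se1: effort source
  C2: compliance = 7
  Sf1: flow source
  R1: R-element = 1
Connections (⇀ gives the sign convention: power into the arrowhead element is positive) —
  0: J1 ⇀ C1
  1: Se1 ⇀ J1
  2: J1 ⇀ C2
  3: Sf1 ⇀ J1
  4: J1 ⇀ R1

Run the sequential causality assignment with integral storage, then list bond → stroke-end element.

β1 stroke at J1  (Se1 (Se) sets effort on bond)
β3 stroke at Sf1  (source Sf1 imposes f)
β0 stroke at J1  (common-f at J1 fixed by 3)
β2 stroke at J1  (J1: bond 3 brought flow, rest push out)
β4 stroke at J1  (1-jn J1 has f-setter on 3)

β0 |J1
β1 |J1
β2 |J1
β3 |Sf1
β4 |J1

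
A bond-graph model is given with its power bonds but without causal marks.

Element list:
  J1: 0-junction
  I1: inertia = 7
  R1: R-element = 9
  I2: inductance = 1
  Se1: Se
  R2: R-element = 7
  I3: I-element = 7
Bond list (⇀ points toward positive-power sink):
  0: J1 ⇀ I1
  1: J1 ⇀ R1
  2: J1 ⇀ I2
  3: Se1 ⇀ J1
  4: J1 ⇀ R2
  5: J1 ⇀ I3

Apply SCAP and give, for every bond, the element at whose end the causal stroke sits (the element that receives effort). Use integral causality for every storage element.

b3 stroke at J1  (Se1 (Se) sets effort on bond)
b0 stroke at I1  (J1 effort already set via bond 3)
b1 stroke at R1  (J1: bond 3 brought effort, rest push out)
b2 stroke at I2  (J1: bond 3 brought effort, rest push out)
b4 stroke at R2  (0-jn J1 has e-setter on 3)
b5 stroke at I3  (0-jn J1 has e-setter on 3)

β0 stroke at I1
β1 stroke at R1
β2 stroke at I2
β3 stroke at J1
β4 stroke at R2
β5 stroke at I3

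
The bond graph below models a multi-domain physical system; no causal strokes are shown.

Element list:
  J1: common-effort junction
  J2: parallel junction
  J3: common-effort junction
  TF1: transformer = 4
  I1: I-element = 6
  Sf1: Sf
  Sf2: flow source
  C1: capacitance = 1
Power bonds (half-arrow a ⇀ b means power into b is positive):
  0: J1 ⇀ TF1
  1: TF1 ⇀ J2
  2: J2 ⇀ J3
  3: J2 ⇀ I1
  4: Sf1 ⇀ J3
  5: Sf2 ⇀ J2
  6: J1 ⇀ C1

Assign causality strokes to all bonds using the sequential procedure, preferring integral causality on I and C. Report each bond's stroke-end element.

β0 →TF1
β1 →J2
β2 →J3
β3 →I1
β4 →Sf1
β5 →Sf2
β6 →J1

bond 4 stroke at Sf1  (Sf1 (Sf) sets flow on bond)
bond 5 stroke at Sf2  (Sf2 (Sf) sets flow on bond)
bond 2 stroke at J3  (J3 needs exactly one e-in)
bond 3 stroke at I1  (I1 integral (f out))
bond 1 stroke at J2  (only one effort-in slot at J2)
bond 0 stroke at TF1  (TF1 one-in-one-out from 1)
bond 6 stroke at J1  (closing 0-jn rule on J1)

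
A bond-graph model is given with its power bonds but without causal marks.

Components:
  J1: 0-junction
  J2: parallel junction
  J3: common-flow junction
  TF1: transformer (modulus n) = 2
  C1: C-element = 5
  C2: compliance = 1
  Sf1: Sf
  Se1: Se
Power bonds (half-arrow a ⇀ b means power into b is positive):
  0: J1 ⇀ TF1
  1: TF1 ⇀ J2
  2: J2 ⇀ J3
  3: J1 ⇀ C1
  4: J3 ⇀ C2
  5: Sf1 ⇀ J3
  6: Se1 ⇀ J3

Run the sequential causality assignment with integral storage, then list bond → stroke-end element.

bond 0 stroke→TF1
bond 1 stroke→J2
bond 2 stroke→J3
bond 3 stroke→J1
bond 4 stroke→J3
bond 5 stroke→Sf1
bond 6 stroke→J3

β5 stroke at Sf1  (Sf1 fixes flow; stroke at Sf1)
β6 stroke at J3  (source Se1 imposes e)
β2 stroke at J3  (common-f at J3 fixed by 5)
β4 stroke at J3  (common-f at J3 fixed by 5)
β1 stroke at J2  (only one effort-in slot at J2)
β0 stroke at TF1  (TF1 one-in-one-out from 1)
β3 stroke at J1  (only one effort-in slot at J1)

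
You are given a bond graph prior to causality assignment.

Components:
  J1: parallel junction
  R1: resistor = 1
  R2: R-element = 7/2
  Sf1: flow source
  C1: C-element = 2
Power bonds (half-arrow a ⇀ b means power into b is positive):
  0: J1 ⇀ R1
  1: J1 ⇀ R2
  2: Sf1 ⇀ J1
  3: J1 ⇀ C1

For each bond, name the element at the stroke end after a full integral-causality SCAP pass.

bond 0 →R1
bond 1 →R2
bond 2 →Sf1
bond 3 →J1

β2 stroke at Sf1  (Sf1 fixes flow; stroke at Sf1)
β3 stroke at J1  (C1 integral (e out))
β0 stroke at R1  (J1: bond 3 brought effort, rest push out)
β1 stroke at R2  (common-e at J1 fixed by 3)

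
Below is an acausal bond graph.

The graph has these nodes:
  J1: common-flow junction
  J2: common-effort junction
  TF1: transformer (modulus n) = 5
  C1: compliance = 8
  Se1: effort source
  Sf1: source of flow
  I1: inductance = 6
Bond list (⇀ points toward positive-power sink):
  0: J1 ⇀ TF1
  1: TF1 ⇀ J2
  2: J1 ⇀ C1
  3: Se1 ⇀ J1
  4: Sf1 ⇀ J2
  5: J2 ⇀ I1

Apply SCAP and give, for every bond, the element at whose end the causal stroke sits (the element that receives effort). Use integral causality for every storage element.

b0 |TF1
b1 |J2
b2 |J1
b3 |J1
b4 |Sf1
b5 |I1

bond 3 stroke at J1  (source Se1 imposes e)
bond 4 stroke at Sf1  (Sf1 (Sf) sets flow on bond)
bond 2 stroke at J1  (C1 integral (e out))
bond 0 stroke at TF1  (closing 1-jn rule on J1)
bond 1 stroke at J2  (TF1 one-in-one-out from 0)
bond 5 stroke at I1  (J2: bond 1 brought effort, rest push out)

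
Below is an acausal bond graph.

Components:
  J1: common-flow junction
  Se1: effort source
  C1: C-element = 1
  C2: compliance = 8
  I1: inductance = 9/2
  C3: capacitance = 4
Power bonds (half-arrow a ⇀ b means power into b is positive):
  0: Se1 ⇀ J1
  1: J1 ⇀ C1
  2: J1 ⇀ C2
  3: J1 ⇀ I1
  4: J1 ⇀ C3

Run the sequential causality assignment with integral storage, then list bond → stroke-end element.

#0 |J1  (Se1 (Se) sets effort on bond)
#1 |J1  (C1 integral (e out))
#2 |J1  (prefer integral on C2)
#3 |I1  (I1 outputs flow p/I1)
#4 |J1  (common-f at J1 fixed by 3)

β0 →J1
β1 →J1
β2 →J1
β3 →I1
β4 →J1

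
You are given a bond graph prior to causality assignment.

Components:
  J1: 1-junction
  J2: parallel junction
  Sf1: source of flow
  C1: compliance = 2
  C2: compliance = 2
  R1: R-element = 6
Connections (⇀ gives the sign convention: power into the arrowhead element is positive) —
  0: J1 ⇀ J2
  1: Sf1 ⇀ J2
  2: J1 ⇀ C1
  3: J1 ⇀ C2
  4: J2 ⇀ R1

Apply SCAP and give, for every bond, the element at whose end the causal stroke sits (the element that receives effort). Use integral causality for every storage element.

β0 →J2
β1 →Sf1
β2 →J1
β3 →J1
β4 →R1

β1 stroke at Sf1  (Sf1 (Sf) sets flow on bond)
β2 stroke at J1  (C1 outputs effort q/C1)
β3 stroke at J1  (C2: C, integral causality)
β0 stroke at J2  (J1: last free bond brings flow in)
β4 stroke at R1  (J2: bond 0 brought effort, rest push out)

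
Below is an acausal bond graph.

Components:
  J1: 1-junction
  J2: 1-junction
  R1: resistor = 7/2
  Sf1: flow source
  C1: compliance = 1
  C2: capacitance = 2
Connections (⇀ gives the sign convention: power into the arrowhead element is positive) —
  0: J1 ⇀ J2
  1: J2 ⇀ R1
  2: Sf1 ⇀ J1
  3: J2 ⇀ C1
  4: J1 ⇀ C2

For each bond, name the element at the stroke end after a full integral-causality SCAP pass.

#0 →J1
#1 →J2
#2 →Sf1
#3 →J2
#4 →J1

bond 2 |Sf1  (Sf1: flow source, stroke at near end)
bond 0 |J1  (common-f at J1 fixed by 2)
bond 4 |J1  (J1: bond 2 brought flow, rest push out)
bond 1 |J2  (common-f at J2 fixed by 0)
bond 3 |J2  (1-jn J2 has f-setter on 0)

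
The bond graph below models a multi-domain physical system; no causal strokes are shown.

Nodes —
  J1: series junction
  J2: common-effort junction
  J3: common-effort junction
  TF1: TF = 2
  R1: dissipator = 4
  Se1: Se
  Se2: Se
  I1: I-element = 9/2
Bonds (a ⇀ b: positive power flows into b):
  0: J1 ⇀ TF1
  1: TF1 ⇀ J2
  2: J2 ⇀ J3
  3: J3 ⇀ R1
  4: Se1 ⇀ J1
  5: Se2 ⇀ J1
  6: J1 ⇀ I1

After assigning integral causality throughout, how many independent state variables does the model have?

b4 stroke at J1  (Se1 fixes effort; stroke away)
b5 stroke at J1  (Se2: effort source, stroke at far end)
b6 stroke at I1  (prefer integral on I1)
b0 stroke at J1  (1-jn J1 has f-setter on 6)
b1 stroke at TF1  (TF1 one-in-one-out from 0)
b2 stroke at J2  (closing 0-jn rule on J2)
b3 stroke at J3  (closing 0-jn rule on J3)

1  (I1 all integral)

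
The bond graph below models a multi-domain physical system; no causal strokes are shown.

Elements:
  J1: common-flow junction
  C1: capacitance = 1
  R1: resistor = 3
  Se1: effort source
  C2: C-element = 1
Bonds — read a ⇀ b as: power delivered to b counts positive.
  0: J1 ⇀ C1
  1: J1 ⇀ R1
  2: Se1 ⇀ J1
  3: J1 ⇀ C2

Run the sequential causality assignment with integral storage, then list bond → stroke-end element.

β0 stroke→J1
β1 stroke→R1
β2 stroke→J1
β3 stroke→J1

β2 |J1  (Se1 (Se) sets effort on bond)
β0 |J1  (prefer integral on C1)
β3 |J1  (C2 outputs effort q/C2)
β1 |R1  (J1: last free bond brings flow in)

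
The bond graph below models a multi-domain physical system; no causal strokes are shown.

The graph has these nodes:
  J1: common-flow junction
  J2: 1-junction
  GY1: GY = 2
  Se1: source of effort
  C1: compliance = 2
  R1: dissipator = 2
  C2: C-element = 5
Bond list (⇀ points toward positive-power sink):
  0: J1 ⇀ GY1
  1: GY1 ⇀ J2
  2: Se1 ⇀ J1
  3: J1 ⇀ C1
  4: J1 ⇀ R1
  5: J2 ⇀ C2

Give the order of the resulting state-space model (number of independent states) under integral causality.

2  (C1, C2 all integral)

#2 →J1  (Se1 fixes effort; stroke away)
#3 →J1  (C1 outputs effort q/C1)
#5 →J2  (C2 integral (e out))
#1 →GY1  (J2: last free bond brings flow in)
#0 →GY1  (GY1: gyrator matches bond 1)
#4 →J1  (J1: bond 0 brought flow, rest push out)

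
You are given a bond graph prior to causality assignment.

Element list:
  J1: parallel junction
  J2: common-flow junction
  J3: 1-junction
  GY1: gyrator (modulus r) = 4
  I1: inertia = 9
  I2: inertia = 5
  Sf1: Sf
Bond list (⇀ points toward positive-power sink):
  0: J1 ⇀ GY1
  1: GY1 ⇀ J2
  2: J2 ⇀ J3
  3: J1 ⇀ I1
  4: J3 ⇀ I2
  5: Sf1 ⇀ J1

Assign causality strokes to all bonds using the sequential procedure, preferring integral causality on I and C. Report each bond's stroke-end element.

β0 |J1
β1 |J2
β2 |J3
β3 |I1
β4 |I2
β5 |Sf1

bond 5 stroke at Sf1  (Sf1 (Sf) sets flow on bond)
bond 3 stroke at I1  (I1: I, integral causality)
bond 0 stroke at J1  (J1 needs exactly one e-in)
bond 1 stroke at J2  (GY1 both-in/both-out from 0)
bond 2 stroke at J3  (J2: last free bond brings flow in)
bond 4 stroke at I2  (closing 1-jn rule on J3)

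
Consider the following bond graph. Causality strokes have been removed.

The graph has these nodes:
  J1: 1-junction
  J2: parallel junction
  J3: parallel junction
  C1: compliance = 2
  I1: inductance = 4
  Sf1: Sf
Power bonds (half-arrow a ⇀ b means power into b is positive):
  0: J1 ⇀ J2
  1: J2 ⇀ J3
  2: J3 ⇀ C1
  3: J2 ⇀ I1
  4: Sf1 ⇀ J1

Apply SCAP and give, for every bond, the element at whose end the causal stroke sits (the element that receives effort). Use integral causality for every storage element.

#0 stroke at J1
#1 stroke at J2
#2 stroke at J3
#3 stroke at I1
#4 stroke at Sf1

#4 stroke at Sf1  (Sf1 fixes flow; stroke at Sf1)
#0 stroke at J1  (J1: bond 4 brought flow, rest push out)
#2 stroke at J3  (prefer integral on C1)
#1 stroke at J2  (J3 effort already set via bond 2)
#3 stroke at I1  (J2 effort already set via bond 1)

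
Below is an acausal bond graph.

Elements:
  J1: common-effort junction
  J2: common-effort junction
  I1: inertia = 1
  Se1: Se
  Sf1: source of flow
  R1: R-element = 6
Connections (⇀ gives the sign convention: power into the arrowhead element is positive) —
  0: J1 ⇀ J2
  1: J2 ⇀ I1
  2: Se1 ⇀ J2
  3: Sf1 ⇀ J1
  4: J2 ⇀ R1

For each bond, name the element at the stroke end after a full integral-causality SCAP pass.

β0 stroke→J1
β1 stroke→I1
β2 stroke→J2
β3 stroke→Sf1
β4 stroke→R1

b2 stroke at J2  (Se1: effort source, stroke at far end)
b3 stroke at Sf1  (Sf1 fixes flow; stroke at Sf1)
b0 stroke at J1  (closing 0-jn rule on J1)
b1 stroke at I1  (J2 effort already set via bond 2)
b4 stroke at R1  (common-e at J2 fixed by 2)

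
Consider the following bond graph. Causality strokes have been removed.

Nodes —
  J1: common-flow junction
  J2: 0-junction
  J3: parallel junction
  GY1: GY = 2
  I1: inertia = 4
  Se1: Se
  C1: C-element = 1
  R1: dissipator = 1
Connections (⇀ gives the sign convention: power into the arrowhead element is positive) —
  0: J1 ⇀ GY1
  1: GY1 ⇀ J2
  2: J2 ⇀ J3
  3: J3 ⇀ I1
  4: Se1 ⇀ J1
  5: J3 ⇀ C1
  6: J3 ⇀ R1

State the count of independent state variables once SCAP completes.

2  (C1, I1 all integral)

β4 stroke at J1  (Se1 (Se) sets effort on bond)
β0 stroke at GY1  (closing 1-jn rule on J1)
β1 stroke at GY1  (GY1 both-in/both-out from 0)
β2 stroke at J2  (only one effort-in slot at J2)
β3 stroke at I1  (prefer integral on I1)
β5 stroke at J3  (C1: C, integral causality)
β6 stroke at R1  (J3 effort already set via bond 5)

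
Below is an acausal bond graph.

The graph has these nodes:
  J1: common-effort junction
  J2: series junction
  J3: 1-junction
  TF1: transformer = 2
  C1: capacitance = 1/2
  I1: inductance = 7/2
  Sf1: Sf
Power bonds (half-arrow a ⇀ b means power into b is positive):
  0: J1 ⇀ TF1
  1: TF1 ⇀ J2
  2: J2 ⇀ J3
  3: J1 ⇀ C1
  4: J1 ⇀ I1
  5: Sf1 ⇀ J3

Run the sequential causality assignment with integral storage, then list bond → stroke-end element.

#0 stroke at TF1
#1 stroke at J2
#2 stroke at J3
#3 stroke at J1
#4 stroke at I1
#5 stroke at Sf1

b5 |Sf1  (Sf1 (Sf) sets flow on bond)
b2 |J3  (J3: bond 5 brought flow, rest push out)
b1 |J2  (J2 flow already set via bond 2)
b0 |TF1  (through TF1, causality passes straight; one stroke at TF1)
b3 |J1  (prefer integral on C1)
b4 |I1  (J1 effort already set via bond 3)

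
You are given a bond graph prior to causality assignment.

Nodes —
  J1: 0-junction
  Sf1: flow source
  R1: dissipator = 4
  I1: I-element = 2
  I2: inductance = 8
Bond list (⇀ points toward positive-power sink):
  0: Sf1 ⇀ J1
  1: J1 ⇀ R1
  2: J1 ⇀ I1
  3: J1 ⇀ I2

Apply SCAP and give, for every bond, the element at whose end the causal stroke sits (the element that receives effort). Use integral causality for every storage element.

β0 stroke→Sf1  (Sf1 fixes flow; stroke at Sf1)
β2 stroke→I1  (I1 outputs flow p/I1)
β3 stroke→I2  (I2: I, integral causality)
β1 stroke→J1  (J1 needs exactly one e-in)

bond 0 →Sf1
bond 1 →J1
bond 2 →I1
bond 3 →I2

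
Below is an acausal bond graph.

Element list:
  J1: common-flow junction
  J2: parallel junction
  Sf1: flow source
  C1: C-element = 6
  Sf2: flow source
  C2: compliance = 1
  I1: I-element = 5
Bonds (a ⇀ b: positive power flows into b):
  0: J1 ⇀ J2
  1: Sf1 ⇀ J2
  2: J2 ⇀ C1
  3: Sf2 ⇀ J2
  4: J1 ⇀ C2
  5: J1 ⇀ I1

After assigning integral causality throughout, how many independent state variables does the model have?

3  (C1, C2, I1 all integral)

#1 →Sf1  (Sf1: flow source, stroke at near end)
#3 →Sf2  (Sf2: flow source, stroke at near end)
#2 →J2  (prefer integral on C1)
#0 →J1  (J2: bond 2 brought effort, rest push out)
#4 →J1  (C2: C, integral causality)
#5 →I1  (only one flow-in slot at J1)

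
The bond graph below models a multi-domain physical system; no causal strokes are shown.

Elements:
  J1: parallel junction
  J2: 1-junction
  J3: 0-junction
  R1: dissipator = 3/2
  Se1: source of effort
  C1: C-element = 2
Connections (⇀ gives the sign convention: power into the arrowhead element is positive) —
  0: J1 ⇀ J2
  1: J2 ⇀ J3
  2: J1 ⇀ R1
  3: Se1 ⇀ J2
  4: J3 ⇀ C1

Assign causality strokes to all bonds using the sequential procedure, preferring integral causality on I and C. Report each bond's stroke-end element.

#3 |J2  (Se1 fixes effort; stroke away)
#4 |J3  (C1: C, integral causality)
#1 |J2  (J3 effort already set via bond 4)
#0 |J1  (J2: last free bond brings flow in)
#2 |R1  (common-e at J1 fixed by 0)

b0 →J1
b1 →J2
b2 →R1
b3 →J2
b4 →J3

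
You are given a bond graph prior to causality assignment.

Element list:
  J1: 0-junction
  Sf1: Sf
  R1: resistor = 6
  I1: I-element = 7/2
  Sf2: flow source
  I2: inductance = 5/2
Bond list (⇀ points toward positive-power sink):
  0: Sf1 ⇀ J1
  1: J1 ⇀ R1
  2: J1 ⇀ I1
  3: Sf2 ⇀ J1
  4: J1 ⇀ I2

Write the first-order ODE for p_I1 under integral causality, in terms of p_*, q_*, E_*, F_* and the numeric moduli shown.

bond 0 stroke at Sf1  (source Sf1 imposes f)
bond 3 stroke at Sf2  (source Sf2 imposes f)
bond 2 stroke at I1  (I1: I, integral causality)
bond 4 stroke at I2  (prefer integral on I2)
bond 1 stroke at J1  (only one effort-in slot at J1)

dp_I1/dt = 6*F_Sf1 + 6*F_Sf2 - 12*p_I1/7 - 12*p_I2/5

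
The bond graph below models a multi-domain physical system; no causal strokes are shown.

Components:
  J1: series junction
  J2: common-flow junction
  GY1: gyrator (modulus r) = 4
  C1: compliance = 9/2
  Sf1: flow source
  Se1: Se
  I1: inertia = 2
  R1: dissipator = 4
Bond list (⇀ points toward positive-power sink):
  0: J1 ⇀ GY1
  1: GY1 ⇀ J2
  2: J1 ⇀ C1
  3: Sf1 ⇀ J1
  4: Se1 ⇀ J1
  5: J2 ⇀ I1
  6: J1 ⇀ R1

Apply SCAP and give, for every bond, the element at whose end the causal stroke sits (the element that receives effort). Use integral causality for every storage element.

#0 |J1
#1 |J2
#2 |J1
#3 |Sf1
#4 |J1
#5 |I1
#6 |J1

#3 |Sf1  (Sf1 fixes flow; stroke at Sf1)
#4 |J1  (source Se1 imposes e)
#0 |J1  (J1 flow already set via bond 3)
#2 |J1  (common-f at J1 fixed by 3)
#6 |J1  (common-f at J1 fixed by 3)
#1 |J2  (GY1: gyrator matches bond 0)
#5 |I1  (J2: last free bond brings flow in)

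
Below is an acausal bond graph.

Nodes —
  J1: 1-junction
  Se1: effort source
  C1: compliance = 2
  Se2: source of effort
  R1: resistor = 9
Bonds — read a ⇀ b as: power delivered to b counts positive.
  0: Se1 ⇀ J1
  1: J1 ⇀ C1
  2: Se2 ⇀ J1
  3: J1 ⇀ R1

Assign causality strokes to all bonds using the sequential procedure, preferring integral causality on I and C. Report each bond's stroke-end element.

#0 →J1
#1 →J1
#2 →J1
#3 →R1

β0 →J1  (Se1 fixes effort; stroke away)
β2 →J1  (Se2 (Se) sets effort on bond)
β1 →J1  (C1 integral (e out))
β3 →R1  (J1: last free bond brings flow in)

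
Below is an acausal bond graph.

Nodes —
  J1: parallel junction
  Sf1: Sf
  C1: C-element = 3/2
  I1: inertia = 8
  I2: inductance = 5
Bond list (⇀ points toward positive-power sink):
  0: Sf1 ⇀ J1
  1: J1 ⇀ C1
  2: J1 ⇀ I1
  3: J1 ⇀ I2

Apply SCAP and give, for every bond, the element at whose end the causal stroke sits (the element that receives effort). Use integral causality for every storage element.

β0 stroke→Sf1  (source Sf1 imposes f)
β1 stroke→J1  (C1 outputs effort q/C1)
β2 stroke→I1  (common-e at J1 fixed by 1)
β3 stroke→I2  (0-jn J1 has e-setter on 1)

#0 stroke at Sf1
#1 stroke at J1
#2 stroke at I1
#3 stroke at I2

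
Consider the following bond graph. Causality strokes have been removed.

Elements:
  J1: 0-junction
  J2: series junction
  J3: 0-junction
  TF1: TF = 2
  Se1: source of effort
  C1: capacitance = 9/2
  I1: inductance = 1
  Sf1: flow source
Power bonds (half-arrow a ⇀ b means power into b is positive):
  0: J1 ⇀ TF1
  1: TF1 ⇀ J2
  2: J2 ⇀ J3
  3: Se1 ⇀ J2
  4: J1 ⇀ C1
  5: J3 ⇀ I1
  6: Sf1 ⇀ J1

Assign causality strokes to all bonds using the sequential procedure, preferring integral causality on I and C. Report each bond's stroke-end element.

b0 stroke at TF1
b1 stroke at J2
b2 stroke at J3
b3 stroke at J2
b4 stroke at J1
b5 stroke at I1
b6 stroke at Sf1

bond 3 stroke at J2  (Se1 (Se) sets effort on bond)
bond 6 stroke at Sf1  (Sf1 (Sf) sets flow on bond)
bond 4 stroke at J1  (prefer integral on C1)
bond 0 stroke at TF1  (0-jn J1 has e-setter on 4)
bond 1 stroke at J2  (TF1 one-in-one-out from 0)
bond 2 stroke at J3  (J2 needs exactly one f-in)
bond 5 stroke at I1  (J3: bond 2 brought effort, rest push out)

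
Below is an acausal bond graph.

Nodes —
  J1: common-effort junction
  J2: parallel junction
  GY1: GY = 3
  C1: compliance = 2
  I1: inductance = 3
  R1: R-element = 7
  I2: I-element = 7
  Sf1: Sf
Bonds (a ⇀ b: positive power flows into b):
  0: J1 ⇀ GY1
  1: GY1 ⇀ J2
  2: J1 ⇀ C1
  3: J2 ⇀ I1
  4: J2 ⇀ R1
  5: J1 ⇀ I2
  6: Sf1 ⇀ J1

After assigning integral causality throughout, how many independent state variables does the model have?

3  (C1, I1, I2 all integral)

bond 6 →Sf1  (Sf1 fixes flow; stroke at Sf1)
bond 2 →J1  (C1 outputs effort q/C1)
bond 0 →GY1  (J1: bond 2 brought effort, rest push out)
bond 5 →I2  (0-jn J1 has e-setter on 2)
bond 1 →GY1  (GY1: gyrator matches bond 0)
bond 3 →I1  (prefer integral on I1)
bond 4 →J2  (J2 needs exactly one e-in)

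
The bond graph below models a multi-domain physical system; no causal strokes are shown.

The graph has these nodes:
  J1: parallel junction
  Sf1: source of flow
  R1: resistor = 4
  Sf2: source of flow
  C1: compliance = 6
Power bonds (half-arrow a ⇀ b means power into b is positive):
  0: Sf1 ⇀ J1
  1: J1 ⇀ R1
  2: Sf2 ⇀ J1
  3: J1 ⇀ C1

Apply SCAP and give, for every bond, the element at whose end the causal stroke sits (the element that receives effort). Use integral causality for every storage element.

β0 stroke at Sf1  (Sf1: flow source, stroke at near end)
β2 stroke at Sf2  (Sf2 (Sf) sets flow on bond)
β3 stroke at J1  (C1: C, integral causality)
β1 stroke at R1  (0-jn J1 has e-setter on 3)

bond 0 |Sf1
bond 1 |R1
bond 2 |Sf2
bond 3 |J1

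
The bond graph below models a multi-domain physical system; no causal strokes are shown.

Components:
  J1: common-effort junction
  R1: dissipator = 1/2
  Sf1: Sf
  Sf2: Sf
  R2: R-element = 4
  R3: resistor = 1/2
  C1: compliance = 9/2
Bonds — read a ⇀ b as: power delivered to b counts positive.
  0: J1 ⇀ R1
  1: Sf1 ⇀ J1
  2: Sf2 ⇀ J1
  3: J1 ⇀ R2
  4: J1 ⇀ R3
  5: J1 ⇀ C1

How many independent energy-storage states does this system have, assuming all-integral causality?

1  (C1 all integral)

#1 stroke→Sf1  (source Sf1 imposes f)
#2 stroke→Sf2  (source Sf2 imposes f)
#5 stroke→J1  (C1 integral (e out))
#0 stroke→R1  (J1: bond 5 brought effort, rest push out)
#3 stroke→R2  (0-jn J1 has e-setter on 5)
#4 stroke→R3  (J1: bond 5 brought effort, rest push out)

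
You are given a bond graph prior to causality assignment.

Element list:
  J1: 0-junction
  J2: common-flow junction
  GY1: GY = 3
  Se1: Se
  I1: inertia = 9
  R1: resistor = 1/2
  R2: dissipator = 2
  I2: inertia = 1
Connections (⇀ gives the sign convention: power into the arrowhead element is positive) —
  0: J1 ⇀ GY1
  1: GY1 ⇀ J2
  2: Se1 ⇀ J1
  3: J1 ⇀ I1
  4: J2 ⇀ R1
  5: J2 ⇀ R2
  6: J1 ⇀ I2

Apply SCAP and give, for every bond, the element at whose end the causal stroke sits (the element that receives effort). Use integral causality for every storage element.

bond 0 stroke→GY1
bond 1 stroke→GY1
bond 2 stroke→J1
bond 3 stroke→I1
bond 4 stroke→J2
bond 5 stroke→J2
bond 6 stroke→I2

b2 |J1  (source Se1 imposes e)
b0 |GY1  (0-jn J1 has e-setter on 2)
b3 |I1  (common-e at J1 fixed by 2)
b6 |I2  (0-jn J1 has e-setter on 2)
b1 |GY1  (GY1: gyrator matches bond 0)
b4 |J2  (J2 flow already set via bond 1)
b5 |J2  (J2: bond 1 brought flow, rest push out)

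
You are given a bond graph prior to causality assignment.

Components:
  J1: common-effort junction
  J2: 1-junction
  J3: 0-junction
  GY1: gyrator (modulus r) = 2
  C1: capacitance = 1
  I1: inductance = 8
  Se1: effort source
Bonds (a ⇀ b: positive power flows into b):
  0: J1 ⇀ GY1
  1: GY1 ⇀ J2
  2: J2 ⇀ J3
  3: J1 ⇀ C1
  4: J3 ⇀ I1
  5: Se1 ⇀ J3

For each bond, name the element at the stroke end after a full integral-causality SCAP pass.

b5 |J3  (source Se1 imposes e)
b2 |J2  (0-jn J3 has e-setter on 5)
b4 |I1  (common-e at J3 fixed by 5)
b1 |GY1  (J2 needs exactly one f-in)
b0 |GY1  (GY1 both-in/both-out from 1)
b3 |J1  (J1 needs exactly one e-in)

bond 0 →GY1
bond 1 →GY1
bond 2 →J2
bond 3 →J1
bond 4 →I1
bond 5 →J3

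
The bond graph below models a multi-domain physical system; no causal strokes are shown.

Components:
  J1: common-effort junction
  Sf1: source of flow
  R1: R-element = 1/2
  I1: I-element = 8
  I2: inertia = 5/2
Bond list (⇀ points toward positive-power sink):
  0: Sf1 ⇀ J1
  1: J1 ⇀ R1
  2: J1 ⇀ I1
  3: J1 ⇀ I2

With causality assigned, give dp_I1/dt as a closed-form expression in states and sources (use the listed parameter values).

b0 stroke at Sf1  (source Sf1 imposes f)
b2 stroke at I1  (prefer integral on I1)
b3 stroke at I2  (I2 outputs flow p/I2)
b1 stroke at J1  (J1 needs exactly one e-in)

dp_I1/dt = F_Sf1/2 - p_I1/16 - p_I2/5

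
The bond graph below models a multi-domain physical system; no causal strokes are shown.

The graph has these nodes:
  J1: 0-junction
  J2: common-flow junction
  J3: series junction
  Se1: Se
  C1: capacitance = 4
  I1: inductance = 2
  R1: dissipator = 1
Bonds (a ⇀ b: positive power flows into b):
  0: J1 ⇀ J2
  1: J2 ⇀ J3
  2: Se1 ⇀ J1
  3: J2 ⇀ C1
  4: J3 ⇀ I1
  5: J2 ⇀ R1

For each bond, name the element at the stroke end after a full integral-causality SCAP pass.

#2 stroke→J1  (Se1 fixes effort; stroke away)
#0 stroke→J2  (0-jn J1 has e-setter on 2)
#3 stroke→J2  (C1 integral (e out))
#4 stroke→I1  (I1: I, integral causality)
#1 stroke→J3  (J3: bond 4 brought flow, rest push out)
#5 stroke→J2  (J2 flow already set via bond 1)

b0 stroke at J2
b1 stroke at J3
b2 stroke at J1
b3 stroke at J2
b4 stroke at I1
b5 stroke at J2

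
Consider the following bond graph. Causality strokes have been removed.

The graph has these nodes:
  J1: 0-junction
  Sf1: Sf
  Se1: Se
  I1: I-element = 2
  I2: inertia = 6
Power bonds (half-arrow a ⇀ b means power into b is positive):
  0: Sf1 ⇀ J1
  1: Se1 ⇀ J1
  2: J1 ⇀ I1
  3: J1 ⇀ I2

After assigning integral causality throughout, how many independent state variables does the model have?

bond 0 stroke→Sf1  (source Sf1 imposes f)
bond 1 stroke→J1  (Se1 (Se) sets effort on bond)
bond 2 stroke→I1  (common-e at J1 fixed by 1)
bond 3 stroke→I2  (J1 effort already set via bond 1)

2  (I1, I2 all integral)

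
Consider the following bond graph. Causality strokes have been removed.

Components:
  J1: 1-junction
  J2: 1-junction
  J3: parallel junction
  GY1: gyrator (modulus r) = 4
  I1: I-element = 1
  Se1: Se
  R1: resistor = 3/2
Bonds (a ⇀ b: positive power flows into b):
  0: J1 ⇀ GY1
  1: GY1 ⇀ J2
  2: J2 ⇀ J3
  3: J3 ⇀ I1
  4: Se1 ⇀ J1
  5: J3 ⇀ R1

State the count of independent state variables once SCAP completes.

1  (I1 all integral)

bond 4 stroke at J1  (Se1 fixes effort; stroke away)
bond 0 stroke at GY1  (closing 1-jn rule on J1)
bond 1 stroke at GY1  (through GY1, causality inverts; strokes same side of GY1)
bond 2 stroke at J2  (1-jn J2 has f-setter on 1)
bond 3 stroke at I1  (prefer integral on I1)
bond 5 stroke at J3  (only one effort-in slot at J3)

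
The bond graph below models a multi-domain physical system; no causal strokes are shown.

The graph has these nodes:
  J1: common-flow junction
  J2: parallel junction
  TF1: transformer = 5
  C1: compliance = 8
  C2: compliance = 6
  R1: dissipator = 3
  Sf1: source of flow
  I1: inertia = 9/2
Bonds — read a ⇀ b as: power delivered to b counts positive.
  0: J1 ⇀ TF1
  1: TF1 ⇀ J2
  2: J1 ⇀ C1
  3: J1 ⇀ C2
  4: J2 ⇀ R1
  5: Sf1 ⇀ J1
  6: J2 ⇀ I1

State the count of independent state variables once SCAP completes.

β5 stroke at Sf1  (Sf1 (Sf) sets flow on bond)
β0 stroke at J1  (common-f at J1 fixed by 5)
β2 stroke at J1  (J1 flow already set via bond 5)
β3 stroke at J1  (common-f at J1 fixed by 5)
β1 stroke at TF1  (TF TF1: opposite of bond 0)
β6 stroke at I1  (I1 integral (f out))
β4 stroke at J2  (only one effort-in slot at J2)

3  (C1, C2, I1 all integral)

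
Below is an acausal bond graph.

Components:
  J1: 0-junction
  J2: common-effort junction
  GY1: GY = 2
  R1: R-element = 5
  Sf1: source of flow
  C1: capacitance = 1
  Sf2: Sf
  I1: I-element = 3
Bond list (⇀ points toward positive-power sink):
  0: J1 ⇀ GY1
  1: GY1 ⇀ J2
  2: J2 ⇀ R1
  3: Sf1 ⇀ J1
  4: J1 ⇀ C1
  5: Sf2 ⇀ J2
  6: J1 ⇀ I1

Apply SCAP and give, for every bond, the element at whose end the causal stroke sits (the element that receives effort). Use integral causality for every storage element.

bond 0 stroke at GY1
bond 1 stroke at GY1
bond 2 stroke at J2
bond 3 stroke at Sf1
bond 4 stroke at J1
bond 5 stroke at Sf2
bond 6 stroke at I1

bond 3 stroke at Sf1  (Sf1 fixes flow; stroke at Sf1)
bond 5 stroke at Sf2  (Sf2 fixes flow; stroke at Sf2)
bond 4 stroke at J1  (C1 integral (e out))
bond 0 stroke at GY1  (J1 effort already set via bond 4)
bond 6 stroke at I1  (J1 effort already set via bond 4)
bond 1 stroke at GY1  (through GY1, causality inverts; strokes same side of GY1)
bond 2 stroke at J2  (J2 needs exactly one e-in)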